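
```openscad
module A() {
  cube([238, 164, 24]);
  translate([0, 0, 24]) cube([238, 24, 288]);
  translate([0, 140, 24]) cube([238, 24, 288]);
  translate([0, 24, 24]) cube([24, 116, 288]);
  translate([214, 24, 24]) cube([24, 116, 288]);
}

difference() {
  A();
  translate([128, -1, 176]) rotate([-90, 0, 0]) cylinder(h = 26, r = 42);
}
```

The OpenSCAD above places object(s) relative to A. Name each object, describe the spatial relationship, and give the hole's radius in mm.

A is an open box. The open box has a circular hole through its front wall. The hole's radius is 42 mm.

The subtracted cylinder has r = 42 mm.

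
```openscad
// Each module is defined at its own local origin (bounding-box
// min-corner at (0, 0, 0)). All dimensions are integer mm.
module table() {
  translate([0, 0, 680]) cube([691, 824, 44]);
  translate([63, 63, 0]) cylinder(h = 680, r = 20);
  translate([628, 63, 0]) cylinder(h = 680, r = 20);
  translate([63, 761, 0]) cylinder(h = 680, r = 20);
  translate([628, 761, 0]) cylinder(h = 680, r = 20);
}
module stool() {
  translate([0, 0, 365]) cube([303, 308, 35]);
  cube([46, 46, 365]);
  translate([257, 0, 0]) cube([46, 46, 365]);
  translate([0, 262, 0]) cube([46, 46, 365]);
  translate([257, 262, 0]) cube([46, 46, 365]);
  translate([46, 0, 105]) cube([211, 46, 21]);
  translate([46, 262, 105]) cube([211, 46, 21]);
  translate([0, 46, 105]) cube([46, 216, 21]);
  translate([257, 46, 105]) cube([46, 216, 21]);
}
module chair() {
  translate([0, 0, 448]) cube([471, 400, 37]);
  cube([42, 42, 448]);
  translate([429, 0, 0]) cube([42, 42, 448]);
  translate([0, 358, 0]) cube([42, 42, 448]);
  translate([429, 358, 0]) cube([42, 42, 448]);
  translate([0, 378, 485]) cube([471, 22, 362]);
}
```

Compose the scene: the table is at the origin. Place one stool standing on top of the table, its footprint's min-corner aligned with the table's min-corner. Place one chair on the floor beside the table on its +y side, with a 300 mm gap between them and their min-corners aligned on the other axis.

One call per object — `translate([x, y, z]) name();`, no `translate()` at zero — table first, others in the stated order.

table();
translate([0, 0, 724]) stool();
translate([0, 1124, 0]) chair();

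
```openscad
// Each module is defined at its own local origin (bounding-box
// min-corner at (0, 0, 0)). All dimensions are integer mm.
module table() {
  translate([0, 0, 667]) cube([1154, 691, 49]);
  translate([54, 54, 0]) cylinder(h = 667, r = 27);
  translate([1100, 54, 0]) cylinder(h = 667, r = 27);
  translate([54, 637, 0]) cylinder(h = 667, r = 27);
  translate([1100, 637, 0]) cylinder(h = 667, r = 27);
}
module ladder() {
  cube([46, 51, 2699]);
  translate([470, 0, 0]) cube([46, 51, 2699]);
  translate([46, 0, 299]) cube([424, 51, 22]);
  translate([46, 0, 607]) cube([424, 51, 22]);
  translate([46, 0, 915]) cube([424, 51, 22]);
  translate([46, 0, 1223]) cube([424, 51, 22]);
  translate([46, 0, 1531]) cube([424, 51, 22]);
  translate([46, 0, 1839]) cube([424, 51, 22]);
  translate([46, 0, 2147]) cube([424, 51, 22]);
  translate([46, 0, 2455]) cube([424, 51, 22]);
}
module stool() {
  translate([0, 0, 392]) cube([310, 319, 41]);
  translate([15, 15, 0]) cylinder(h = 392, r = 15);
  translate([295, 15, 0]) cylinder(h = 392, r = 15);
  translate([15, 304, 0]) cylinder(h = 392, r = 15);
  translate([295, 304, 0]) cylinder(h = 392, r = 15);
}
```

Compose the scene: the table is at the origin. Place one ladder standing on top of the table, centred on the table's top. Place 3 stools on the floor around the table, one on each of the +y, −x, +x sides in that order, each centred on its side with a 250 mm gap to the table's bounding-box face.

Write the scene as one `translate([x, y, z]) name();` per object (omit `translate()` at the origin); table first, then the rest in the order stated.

table();
translate([319, 320, 716]) ladder();
translate([422, 941, 0]) stool();
translate([-560, 186, 0]) stool();
translate([1404, 186, 0]) stool();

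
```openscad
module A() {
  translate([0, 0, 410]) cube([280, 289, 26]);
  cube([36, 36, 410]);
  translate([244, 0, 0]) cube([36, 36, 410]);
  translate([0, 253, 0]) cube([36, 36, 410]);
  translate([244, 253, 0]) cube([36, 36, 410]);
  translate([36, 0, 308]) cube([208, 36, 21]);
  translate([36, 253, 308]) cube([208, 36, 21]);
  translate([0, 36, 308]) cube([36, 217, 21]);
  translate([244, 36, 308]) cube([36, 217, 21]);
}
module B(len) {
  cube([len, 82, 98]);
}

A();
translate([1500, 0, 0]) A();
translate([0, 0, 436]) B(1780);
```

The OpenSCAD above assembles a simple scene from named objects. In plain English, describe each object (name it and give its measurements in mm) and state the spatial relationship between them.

A is a four-legged stool. The seat is a 280×289×26 mm slab whose top surface is at z = 436 mm; four square legs, each 36×36 mm in cross-section, run from the floor (z = 0) to the underside of the seat, each flush with a corner of the seat. Four stretchers, 36 mm wide and 21 mm tall, connect adjacent legs with their undersides at z = 308 mm, each running between the inner faces of the legs it joins and aligned with the legs' outer faces on the other axis.

B is a rectangular beam 1780 mm long (x), 82 mm deep (y), 98 mm thick (z).

The beam spans the tops of two stools placed 1220 mm apart, resting at z = 436 mm.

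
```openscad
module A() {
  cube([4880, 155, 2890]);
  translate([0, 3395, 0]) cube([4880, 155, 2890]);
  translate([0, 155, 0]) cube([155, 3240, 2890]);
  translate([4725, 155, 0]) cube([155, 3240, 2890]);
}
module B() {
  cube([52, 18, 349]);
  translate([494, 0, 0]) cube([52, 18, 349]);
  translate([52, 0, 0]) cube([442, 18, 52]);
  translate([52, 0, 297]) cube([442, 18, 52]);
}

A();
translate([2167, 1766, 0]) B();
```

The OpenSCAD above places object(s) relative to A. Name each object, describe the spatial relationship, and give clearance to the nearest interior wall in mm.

Clearances: x = 2012, y = 1611; minimum 1611 mm.

A is a house frame. B is a picture frame. The picture frame sits inside the house frame, centred. The clearance to the nearest interior wall is 1611 mm.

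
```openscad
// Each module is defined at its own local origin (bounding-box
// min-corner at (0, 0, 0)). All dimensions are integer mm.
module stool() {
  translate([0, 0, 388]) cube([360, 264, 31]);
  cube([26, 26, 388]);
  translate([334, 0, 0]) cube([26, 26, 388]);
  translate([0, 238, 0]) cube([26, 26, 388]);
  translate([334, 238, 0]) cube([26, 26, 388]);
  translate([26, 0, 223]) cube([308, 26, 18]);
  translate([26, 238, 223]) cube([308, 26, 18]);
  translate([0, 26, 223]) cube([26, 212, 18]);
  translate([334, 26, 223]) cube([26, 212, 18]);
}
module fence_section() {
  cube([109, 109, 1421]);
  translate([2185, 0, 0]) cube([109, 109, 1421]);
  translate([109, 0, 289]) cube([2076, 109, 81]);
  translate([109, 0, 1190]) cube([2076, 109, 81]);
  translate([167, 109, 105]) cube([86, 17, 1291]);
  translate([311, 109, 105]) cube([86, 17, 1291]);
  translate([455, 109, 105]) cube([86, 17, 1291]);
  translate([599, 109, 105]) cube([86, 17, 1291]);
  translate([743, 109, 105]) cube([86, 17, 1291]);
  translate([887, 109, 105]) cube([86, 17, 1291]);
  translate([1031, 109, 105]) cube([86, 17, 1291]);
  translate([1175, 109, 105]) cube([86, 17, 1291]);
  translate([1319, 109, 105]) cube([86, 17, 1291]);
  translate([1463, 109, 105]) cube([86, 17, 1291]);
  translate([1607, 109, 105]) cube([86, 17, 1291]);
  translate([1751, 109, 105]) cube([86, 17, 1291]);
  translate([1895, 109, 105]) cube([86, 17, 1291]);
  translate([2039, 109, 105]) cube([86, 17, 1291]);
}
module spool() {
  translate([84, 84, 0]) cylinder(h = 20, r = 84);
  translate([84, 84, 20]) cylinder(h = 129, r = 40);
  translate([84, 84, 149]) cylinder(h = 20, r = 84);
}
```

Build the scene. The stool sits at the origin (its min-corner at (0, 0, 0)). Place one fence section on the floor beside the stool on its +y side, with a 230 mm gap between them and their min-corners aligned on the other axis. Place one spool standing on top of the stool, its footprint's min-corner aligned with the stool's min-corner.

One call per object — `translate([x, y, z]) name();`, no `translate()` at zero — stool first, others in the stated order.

stool();
translate([0, 494, 0]) fence_section();
translate([0, 0, 419]) spool();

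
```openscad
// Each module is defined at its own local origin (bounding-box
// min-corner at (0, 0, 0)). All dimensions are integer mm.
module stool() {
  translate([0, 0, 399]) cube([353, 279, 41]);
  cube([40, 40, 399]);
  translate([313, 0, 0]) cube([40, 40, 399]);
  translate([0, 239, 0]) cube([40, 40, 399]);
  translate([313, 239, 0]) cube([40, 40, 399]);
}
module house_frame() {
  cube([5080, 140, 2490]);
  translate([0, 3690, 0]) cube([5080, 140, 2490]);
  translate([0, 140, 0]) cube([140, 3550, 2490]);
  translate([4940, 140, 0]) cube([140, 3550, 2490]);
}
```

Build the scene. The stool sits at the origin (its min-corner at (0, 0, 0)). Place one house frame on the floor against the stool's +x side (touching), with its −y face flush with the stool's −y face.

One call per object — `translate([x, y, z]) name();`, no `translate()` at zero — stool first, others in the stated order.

stool();
translate([353, 0, 0]) house_frame();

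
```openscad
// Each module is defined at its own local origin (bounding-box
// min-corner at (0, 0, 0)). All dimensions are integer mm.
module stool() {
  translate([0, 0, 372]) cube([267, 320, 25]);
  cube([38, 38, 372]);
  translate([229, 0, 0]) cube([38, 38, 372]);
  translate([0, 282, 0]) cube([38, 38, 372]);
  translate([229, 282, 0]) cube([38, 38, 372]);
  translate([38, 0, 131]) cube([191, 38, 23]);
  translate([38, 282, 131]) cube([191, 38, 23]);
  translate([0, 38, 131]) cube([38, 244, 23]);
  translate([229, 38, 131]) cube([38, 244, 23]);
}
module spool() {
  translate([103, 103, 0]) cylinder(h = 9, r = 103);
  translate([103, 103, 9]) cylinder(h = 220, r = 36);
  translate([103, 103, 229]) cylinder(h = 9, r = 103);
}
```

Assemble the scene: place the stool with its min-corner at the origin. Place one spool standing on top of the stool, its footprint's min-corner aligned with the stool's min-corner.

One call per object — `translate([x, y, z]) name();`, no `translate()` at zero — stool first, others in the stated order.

stool();
translate([0, 0, 397]) spool();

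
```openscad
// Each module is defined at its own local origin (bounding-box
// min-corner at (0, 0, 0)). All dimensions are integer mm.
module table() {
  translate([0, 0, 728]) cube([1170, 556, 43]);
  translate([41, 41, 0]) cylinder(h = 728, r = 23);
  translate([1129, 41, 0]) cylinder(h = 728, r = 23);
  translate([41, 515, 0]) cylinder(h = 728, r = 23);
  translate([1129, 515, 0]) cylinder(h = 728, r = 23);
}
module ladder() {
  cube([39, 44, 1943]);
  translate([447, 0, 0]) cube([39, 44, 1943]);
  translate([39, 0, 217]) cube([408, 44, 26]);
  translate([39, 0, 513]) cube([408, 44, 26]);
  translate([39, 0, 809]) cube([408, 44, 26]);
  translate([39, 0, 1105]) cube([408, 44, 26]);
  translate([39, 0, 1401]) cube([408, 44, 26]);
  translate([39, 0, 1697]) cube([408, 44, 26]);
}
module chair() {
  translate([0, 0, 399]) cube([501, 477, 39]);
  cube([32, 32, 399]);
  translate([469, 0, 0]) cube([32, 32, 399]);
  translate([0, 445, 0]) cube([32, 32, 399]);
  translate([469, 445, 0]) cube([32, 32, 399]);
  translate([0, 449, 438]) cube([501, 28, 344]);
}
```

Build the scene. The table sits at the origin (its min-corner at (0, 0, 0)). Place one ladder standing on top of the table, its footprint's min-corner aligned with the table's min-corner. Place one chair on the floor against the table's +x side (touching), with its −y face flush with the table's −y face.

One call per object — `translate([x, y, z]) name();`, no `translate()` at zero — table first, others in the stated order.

table();
translate([0, 0, 771]) ladder();
translate([1170, 0, 0]) chair();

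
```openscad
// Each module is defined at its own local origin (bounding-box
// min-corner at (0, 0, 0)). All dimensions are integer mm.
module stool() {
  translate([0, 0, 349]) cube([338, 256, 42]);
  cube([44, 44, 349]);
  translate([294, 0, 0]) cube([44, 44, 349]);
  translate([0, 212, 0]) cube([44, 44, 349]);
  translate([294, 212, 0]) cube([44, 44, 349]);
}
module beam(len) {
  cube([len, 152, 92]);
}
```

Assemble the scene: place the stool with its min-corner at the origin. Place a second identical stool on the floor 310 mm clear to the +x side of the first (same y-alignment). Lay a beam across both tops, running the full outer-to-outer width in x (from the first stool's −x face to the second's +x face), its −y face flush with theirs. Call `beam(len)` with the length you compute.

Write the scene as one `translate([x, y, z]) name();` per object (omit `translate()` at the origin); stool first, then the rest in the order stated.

stool();
translate([648, 0, 0]) stool();
translate([0, 0, 391]) beam(986);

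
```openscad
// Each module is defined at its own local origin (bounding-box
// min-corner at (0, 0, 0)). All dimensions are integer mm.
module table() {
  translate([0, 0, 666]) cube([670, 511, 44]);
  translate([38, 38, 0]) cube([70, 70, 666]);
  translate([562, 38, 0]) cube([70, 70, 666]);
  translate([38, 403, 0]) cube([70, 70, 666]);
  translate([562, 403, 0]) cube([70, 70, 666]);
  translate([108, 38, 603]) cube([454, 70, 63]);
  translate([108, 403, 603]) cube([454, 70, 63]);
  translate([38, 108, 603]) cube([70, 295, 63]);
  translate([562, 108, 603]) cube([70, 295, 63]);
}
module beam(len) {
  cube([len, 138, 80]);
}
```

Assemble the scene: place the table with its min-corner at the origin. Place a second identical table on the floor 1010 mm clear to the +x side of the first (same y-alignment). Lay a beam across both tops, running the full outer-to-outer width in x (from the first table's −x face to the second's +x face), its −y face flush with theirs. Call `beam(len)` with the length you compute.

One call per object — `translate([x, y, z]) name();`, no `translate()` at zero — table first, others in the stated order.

table();
translate([1680, 0, 0]) table();
translate([0, 0, 710]) beam(2350);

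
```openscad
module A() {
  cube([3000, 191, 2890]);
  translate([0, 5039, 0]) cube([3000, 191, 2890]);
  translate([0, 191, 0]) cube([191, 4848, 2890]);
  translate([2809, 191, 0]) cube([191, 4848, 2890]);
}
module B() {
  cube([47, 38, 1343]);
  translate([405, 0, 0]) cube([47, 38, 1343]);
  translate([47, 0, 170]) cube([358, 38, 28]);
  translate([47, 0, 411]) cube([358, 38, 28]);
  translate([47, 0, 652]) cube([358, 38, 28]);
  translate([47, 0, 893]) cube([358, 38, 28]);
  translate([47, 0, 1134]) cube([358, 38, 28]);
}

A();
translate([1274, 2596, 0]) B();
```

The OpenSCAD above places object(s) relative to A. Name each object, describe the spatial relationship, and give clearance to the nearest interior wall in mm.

Clearances: x = 1083, y = 2405; minimum 1083 mm.

A is a house frame. B is a ladder. The ladder sits inside the house frame, centred. The clearance to the nearest interior wall is 1083 mm.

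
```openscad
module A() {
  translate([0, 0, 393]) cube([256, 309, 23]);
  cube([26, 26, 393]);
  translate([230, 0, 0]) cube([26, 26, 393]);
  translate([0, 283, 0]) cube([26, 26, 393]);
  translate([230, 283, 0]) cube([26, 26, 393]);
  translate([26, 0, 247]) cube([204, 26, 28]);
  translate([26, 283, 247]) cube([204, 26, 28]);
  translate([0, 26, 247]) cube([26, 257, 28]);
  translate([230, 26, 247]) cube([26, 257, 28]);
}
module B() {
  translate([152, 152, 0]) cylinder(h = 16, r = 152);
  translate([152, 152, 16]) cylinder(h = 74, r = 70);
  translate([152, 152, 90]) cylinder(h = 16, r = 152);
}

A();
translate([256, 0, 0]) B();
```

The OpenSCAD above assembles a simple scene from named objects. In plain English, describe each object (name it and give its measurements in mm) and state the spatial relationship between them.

A is a simple wooden stool: a rectangular seat 256 mm (x) by 309 mm (y), 23 mm thick, top face at z = 416 mm, on four square legs, each 26×26 mm in cross-section. The legs rest on z = 0, each flush with a corner of the seat. Four stretchers, 26 mm wide and 28 mm tall, connect adjacent legs with their undersides at z = 247 mm, each running between the inner faces of the legs it joins and aligned with the legs' outer faces on the other axis.

B is a spool: two coaxial disc flanges of radius 152 mm and thickness 16 mm, joined by a core cylinder of radius 70 mm and height 74 mm. The lower flange rests on z = 0 and the three cylinders share a vertical axis.

The spool is against the stool's +x side, with their −y faces flush.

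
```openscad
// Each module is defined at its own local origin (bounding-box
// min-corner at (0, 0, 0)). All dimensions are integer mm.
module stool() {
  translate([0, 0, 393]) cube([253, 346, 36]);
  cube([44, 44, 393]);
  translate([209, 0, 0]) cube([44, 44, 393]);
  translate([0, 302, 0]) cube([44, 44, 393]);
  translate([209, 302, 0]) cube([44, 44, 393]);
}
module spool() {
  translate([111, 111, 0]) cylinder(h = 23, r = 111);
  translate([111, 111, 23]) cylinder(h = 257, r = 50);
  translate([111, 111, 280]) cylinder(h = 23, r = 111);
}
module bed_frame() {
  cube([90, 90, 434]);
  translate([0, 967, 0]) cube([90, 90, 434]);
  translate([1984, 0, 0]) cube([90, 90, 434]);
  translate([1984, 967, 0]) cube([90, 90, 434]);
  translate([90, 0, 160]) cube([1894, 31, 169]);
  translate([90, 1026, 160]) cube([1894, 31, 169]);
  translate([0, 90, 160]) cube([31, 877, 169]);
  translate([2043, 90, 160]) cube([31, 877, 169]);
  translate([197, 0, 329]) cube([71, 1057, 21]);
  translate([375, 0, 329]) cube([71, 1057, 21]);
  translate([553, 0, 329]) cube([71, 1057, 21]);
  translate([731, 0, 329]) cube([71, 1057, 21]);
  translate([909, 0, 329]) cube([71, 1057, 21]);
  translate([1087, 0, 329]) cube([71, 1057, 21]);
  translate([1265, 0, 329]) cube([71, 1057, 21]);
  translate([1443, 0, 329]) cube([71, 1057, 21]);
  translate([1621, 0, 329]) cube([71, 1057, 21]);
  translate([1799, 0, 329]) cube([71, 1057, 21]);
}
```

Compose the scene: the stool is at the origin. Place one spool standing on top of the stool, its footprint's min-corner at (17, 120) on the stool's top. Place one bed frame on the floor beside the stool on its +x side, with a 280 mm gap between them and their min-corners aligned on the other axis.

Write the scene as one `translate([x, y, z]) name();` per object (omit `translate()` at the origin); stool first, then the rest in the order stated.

stool();
translate([17, 120, 429]) spool();
translate([533, 0, 0]) bed_frame();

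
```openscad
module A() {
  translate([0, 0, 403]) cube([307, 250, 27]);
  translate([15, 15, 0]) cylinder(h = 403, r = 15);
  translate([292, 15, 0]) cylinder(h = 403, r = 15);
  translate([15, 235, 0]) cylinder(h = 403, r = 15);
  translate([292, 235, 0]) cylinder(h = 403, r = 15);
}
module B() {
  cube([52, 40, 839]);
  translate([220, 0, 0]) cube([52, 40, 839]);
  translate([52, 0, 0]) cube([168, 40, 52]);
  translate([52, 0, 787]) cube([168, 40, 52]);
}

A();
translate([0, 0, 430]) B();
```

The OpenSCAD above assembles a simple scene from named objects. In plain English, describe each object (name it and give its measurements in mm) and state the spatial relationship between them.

A is a simple wooden stool: a rectangular seat 307 mm (x) by 250 mm (y), 27 mm thick, top face at z = 430 mm, on four round legs, each 30 mm in diameter. The legs rest on z = 0, each leg's axis is inset half a diameter from the nearest pair of seat edges (so the leg's bounding box is flush with the corner).

B is a rectangular picture frame lying in the x–z plane (depth along y). The opening is 168 mm wide (x) by 735 mm tall (z), surrounded by a border 52 mm wide on all four sides. The frame is 40 mm deep and is made of two full-height vertical stiles with two horizontal rails fitted between them.

The picture frame is on top of the stool.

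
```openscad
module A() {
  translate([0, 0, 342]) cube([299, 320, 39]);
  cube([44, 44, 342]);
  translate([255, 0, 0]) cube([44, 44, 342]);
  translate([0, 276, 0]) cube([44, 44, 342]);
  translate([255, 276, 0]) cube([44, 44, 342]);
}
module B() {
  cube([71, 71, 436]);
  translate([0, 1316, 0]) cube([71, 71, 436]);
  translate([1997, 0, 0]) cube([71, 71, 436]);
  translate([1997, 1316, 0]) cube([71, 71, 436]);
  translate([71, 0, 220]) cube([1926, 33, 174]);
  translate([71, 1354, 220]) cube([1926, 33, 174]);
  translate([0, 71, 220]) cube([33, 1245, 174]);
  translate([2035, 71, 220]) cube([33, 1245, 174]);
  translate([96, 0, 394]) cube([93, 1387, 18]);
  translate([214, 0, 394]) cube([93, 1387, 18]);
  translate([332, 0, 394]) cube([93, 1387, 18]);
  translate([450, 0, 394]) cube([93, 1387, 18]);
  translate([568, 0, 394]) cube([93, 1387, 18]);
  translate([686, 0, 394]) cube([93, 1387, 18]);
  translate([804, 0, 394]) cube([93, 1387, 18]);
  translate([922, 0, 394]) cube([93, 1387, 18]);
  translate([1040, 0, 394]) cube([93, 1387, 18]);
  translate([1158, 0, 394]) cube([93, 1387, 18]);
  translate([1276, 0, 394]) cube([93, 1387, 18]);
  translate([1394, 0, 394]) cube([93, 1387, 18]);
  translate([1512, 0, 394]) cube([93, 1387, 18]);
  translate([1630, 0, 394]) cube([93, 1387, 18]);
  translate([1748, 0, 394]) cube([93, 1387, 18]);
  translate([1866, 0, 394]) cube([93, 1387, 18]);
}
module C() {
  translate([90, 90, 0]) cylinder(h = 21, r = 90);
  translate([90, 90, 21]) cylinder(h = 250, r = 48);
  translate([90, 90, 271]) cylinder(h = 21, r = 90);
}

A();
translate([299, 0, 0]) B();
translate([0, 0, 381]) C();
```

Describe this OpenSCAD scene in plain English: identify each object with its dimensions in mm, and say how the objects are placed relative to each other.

A is a four-legged stool. The seat is 299×320 mm, 39 mm thick, top at z = 381 mm. It stands on four square legs, each 44×44 mm in cross-section, from z = 0 to the seat underside, each flush with a corner of the seat.

B is a bed frame 2068 mm long (x) by 1387 mm wide (y). Four 71×71 mm corner posts, 436 mm tall, at the corners of the footprint. Four rails of 33 mm thickness and 174 mm height run between adjacent posts with their undersides at z = 220 mm, their outer faces flush with the outside of the frame (the two x-running rails run between the posts' inner faces; the two y-running rails run between the posts' inner faces). 16 slats, each 93 mm wide (x) and 18 mm thick, lie across the top of the two x-running rails, running the full 1387 mm width of the frame in y; the slats are evenly spaced along x between the inner faces of the end posts with equal gaps (rounded down to the nearest mm) at the −x end and between each pair — any rounding remainder accumulates at the +x end.

C is a spool: two coaxial disc flanges of radius 90 mm and thickness 21 mm, joined by a core cylinder of radius 48 mm and height 250 mm. The lower flange rests on z = 0 and the three cylinders share a vertical axis.

The bed frame is against the stool's +x side, with their −y faces flush. The spool is on top of the stool.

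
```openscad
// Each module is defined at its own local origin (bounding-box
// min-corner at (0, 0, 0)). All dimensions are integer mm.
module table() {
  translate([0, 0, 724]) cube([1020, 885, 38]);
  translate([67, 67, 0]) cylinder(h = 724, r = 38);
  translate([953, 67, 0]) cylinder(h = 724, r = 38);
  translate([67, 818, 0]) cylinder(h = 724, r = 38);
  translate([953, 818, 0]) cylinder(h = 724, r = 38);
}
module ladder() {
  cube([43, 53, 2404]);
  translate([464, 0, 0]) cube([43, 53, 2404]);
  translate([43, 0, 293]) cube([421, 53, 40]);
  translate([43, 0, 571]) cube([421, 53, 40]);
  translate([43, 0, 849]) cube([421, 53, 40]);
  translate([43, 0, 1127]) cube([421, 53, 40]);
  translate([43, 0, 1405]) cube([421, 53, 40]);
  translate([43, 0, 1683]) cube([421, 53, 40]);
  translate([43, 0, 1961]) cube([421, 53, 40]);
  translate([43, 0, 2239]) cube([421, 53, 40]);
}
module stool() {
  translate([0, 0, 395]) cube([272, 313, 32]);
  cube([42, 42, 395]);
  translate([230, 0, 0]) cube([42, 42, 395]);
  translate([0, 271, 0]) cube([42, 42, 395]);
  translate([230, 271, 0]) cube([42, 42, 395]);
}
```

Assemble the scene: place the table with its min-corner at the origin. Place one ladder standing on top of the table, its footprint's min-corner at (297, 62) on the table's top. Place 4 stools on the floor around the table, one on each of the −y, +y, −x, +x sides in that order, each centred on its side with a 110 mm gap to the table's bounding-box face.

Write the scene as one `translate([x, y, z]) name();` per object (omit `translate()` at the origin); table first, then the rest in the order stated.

table();
translate([297, 62, 762]) ladder();
translate([374, -423, 0]) stool();
translate([374, 995, 0]) stool();
translate([-382, 286, 0]) stool();
translate([1130, 286, 0]) stool();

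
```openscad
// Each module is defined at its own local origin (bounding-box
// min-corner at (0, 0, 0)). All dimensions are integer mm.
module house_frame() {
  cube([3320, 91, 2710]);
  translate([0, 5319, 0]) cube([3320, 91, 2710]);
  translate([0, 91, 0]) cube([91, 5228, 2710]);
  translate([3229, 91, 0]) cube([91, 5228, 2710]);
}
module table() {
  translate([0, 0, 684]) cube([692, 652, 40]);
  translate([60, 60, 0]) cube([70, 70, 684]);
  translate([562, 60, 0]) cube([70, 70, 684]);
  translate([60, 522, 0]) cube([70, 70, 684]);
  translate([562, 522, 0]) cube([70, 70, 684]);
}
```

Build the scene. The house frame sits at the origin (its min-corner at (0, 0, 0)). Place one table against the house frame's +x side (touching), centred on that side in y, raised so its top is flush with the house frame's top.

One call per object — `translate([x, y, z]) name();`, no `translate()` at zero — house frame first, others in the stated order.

house_frame();
translate([3320, 2379, 1986]) table();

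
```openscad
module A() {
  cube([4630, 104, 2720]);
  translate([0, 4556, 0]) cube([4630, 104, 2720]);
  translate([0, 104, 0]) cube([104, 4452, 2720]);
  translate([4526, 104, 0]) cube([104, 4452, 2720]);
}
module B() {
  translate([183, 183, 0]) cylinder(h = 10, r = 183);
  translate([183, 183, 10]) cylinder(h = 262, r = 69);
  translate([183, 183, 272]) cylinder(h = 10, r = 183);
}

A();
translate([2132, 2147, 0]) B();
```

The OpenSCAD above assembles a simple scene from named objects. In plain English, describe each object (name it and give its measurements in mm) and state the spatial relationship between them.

A is a box-shaped house frame (walls only): outside footprint 4630×4660 mm, wall height 2720 mm, wall thickness 104 mm. The two y-facing walls run the full x-width; the two x-facing walls fit between the inner faces of the y-facing walls.

B is a spool: two coaxial disc flanges of radius 183 mm and thickness 10 mm, joined by a core cylinder of radius 69 mm and height 262 mm. The lower flange rests on z = 0 and the three cylinders share a vertical axis.

The spool sits inside the house frame, centred.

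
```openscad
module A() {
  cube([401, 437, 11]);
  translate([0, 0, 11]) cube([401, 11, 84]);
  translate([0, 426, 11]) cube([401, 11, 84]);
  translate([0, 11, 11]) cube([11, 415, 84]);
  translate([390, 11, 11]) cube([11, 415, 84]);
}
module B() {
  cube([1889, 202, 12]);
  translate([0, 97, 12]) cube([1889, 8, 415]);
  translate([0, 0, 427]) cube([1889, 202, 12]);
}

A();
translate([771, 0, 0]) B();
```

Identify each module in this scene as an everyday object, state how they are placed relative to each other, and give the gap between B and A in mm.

The I-beam's nearest face is 370 mm from the open box's +x face.

A is an open box. B is an I-beam. The I-beam is on the floor beside the open box on its +x side. The gap between the I-beam and the open box is 370 mm.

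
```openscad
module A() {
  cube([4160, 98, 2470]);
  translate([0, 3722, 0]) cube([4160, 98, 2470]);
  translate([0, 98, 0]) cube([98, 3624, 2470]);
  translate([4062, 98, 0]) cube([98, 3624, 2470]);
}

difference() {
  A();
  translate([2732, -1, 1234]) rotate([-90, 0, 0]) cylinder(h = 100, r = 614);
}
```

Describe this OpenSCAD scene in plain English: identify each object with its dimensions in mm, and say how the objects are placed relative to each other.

A is a box-shaped house frame (walls only): outside footprint 4160×3820 mm, wall height 2470 mm, wall thickness 98 mm. The two y-facing walls run the full x-width; the two x-facing walls fit between the inner faces of the y-facing walls.

The house frame has a circular hole of radius 614 mm through its front wall, centred at (x = 2732, z = 1234).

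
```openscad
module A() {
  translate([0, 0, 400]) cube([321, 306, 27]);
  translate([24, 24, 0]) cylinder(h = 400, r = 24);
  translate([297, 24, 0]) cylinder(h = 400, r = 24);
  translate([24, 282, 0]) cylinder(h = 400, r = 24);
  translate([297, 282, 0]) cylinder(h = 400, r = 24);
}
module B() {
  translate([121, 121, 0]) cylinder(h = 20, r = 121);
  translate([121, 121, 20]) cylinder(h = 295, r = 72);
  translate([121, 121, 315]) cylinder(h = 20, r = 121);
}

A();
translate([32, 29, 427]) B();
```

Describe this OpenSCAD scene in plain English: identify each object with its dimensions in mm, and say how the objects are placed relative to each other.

A is a simple wooden stool: a rectangular seat 321 mm (x) by 306 mm (y), 27 mm thick, top face at z = 427 mm, on four round legs, each 48 mm in diameter. The legs rest on z = 0, each leg's axis is inset half a diameter from the nearest pair of seat edges (so the leg's bounding box is flush with the corner).

B is a spool: two coaxial disc flanges of radius 121 mm and thickness 20 mm, joined by a core cylinder of radius 72 mm and height 295 mm. The lower flange rests on z = 0 and the three cylinders share a vertical axis.

The spool is on top of the stool.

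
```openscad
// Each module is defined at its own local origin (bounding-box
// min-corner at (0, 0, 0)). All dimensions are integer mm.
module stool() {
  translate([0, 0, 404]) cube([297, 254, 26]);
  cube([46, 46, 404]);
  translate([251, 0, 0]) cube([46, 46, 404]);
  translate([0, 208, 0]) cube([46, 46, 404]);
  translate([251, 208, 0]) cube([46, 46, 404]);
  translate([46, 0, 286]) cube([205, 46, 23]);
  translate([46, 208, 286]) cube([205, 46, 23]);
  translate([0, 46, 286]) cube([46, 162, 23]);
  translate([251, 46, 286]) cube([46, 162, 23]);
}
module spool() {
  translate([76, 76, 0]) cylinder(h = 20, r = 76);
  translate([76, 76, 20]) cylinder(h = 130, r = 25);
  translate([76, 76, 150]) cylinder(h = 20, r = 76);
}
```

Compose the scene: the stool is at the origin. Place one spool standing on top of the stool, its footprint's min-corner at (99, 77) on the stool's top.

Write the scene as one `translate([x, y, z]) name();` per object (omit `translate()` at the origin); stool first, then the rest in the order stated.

stool();
translate([99, 77, 430]) spool();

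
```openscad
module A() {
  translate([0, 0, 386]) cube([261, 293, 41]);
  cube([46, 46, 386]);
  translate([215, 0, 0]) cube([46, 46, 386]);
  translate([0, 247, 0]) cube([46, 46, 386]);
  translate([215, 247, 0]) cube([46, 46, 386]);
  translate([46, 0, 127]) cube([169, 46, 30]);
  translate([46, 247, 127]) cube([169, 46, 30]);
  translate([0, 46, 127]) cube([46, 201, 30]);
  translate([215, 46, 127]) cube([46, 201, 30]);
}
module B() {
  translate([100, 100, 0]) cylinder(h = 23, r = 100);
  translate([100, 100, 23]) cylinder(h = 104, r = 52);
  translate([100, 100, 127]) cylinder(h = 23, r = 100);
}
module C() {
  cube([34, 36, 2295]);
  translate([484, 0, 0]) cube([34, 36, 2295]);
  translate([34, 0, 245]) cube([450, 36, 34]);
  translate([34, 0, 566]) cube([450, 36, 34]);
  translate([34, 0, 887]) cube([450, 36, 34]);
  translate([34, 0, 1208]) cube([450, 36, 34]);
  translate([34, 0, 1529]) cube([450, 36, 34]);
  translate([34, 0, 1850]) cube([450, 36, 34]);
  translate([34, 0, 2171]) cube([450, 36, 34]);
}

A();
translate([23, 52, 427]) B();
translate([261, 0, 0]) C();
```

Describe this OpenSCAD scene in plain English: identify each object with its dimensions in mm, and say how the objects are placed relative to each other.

A is a simple wooden stool: a rectangular seat 261 mm (x) by 293 mm (y), 41 mm thick, top face at z = 427 mm, on four square legs, each 46×46 mm in cross-section. The legs rest on z = 0, each flush with a corner of the seat. Four stretchers, 46 mm wide and 30 mm tall, connect adjacent legs with their undersides at z = 127 mm, each running between the inner faces of the legs it joins and aligned with the legs' outer faces on the other axis.

B is a spool: two coaxial disc flanges of radius 100 mm and thickness 23 mm, joined by a core cylinder of radius 52 mm and height 104 mm. The lower flange rests on z = 0 and the three cylinders share a vertical axis.

C is a straight ladder. Two 34×36 mm vertical rails, 2295 mm tall, stand 518 mm apart (outside-to-outside) with their front faces coplanar on the −y side. 7 rungs, each 36 mm deep and 34 mm tall, span between the inner faces of the rails, front faces flush with the rails. The lowest rung's underside is at z = 245 mm and rungs are spaced 321 mm apart (underside to underside).

The spool is on top of the stool. The ladder is against the stool's +x side, with their −y faces flush.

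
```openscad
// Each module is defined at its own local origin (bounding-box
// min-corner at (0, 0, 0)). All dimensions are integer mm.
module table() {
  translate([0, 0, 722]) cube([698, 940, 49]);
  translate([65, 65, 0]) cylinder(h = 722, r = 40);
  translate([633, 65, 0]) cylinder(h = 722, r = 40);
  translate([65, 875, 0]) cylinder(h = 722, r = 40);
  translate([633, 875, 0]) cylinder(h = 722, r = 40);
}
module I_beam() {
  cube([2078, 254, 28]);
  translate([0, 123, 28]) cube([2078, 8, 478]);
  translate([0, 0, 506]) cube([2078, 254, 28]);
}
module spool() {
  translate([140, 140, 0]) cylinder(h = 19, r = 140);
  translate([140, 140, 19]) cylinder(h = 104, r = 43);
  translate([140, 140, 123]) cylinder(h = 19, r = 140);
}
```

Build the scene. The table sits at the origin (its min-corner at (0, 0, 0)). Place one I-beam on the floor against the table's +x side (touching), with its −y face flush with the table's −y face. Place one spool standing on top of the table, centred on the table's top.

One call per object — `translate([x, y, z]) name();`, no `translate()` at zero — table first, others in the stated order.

table();
translate([698, 0, 0]) I_beam();
translate([209, 330, 771]) spool();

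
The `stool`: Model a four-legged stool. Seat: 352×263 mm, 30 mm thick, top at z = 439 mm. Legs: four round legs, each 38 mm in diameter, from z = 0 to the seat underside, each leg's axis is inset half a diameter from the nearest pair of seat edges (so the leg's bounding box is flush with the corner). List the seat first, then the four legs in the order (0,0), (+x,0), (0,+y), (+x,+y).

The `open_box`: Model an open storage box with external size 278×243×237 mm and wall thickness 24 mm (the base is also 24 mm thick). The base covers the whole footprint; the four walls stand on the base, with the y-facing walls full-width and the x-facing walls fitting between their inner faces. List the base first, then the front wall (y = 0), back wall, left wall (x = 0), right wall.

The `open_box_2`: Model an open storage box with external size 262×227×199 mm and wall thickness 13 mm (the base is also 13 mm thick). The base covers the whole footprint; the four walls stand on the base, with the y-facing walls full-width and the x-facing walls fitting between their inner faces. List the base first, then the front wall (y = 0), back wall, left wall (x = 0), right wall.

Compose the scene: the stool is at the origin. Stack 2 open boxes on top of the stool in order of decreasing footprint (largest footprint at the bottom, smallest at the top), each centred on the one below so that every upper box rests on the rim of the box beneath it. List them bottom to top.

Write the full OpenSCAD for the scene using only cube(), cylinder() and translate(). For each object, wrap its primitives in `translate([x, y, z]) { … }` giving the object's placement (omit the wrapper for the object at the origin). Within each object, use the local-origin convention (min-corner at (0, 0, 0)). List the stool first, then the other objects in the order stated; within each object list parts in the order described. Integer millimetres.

translate([0, 0, 409]) cube([352, 263, 30]);
translate([19, 19, 0]) cylinder(h = 409, r = 19);
translate([333, 19, 0]) cylinder(h = 409, r = 19);
translate([19, 244, 0]) cylinder(h = 409, r = 19);
translate([333, 244, 0]) cylinder(h = 409, r = 19);
translate([37, 10, 439]) {
  cube([278, 243, 24]);
  translate([0, 0, 24]) cube([278, 24, 213]);
  translate([0, 219, 24]) cube([278, 24, 213]);
  translate([0, 24, 24]) cube([24, 195, 213]);
  translate([254, 24, 24]) cube([24, 195, 213]);
}
translate([45, 18, 676]) {
  cube([262, 227, 13]);
  translate([0, 0, 13]) cube([262, 13, 186]);
  translate([0, 214, 13]) cube([262, 13, 186]);
  translate([0, 13, 13]) cube([13, 201, 186]);
  translate([249, 13, 13]) cube([13, 201, 186]);
}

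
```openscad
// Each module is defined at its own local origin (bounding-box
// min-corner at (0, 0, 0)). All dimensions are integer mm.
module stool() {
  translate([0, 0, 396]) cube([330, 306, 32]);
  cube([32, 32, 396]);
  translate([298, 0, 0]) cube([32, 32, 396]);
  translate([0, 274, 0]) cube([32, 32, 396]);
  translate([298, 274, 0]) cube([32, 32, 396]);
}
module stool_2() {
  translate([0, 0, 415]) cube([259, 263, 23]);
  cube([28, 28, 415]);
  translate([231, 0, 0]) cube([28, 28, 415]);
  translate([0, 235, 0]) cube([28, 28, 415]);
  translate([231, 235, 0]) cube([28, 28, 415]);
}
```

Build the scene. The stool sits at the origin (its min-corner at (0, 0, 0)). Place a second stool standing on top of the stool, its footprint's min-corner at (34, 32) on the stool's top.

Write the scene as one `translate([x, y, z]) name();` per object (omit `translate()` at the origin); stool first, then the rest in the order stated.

stool();
translate([34, 32, 428]) stool_2();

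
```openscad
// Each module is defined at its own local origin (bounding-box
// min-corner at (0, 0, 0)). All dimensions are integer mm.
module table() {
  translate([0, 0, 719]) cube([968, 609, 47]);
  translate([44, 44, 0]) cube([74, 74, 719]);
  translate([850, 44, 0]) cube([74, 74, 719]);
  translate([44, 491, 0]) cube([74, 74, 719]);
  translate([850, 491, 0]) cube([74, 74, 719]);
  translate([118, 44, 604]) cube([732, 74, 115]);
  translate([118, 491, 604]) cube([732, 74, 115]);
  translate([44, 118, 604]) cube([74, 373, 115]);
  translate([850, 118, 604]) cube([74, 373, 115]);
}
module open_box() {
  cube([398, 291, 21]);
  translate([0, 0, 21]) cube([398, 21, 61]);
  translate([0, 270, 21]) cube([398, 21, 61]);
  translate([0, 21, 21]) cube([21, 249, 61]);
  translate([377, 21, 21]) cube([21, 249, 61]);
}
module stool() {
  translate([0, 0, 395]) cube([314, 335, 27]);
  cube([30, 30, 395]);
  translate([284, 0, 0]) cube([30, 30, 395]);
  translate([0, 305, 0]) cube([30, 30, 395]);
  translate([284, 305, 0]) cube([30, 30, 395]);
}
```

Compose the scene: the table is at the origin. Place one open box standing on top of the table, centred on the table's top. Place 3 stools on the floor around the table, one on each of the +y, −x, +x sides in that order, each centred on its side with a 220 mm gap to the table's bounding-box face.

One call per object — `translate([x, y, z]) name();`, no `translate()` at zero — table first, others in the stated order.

table();
translate([285, 159, 766]) open_box();
translate([327, 829, 0]) stool();
translate([-534, 137, 0]) stool();
translate([1188, 137, 0]) stool();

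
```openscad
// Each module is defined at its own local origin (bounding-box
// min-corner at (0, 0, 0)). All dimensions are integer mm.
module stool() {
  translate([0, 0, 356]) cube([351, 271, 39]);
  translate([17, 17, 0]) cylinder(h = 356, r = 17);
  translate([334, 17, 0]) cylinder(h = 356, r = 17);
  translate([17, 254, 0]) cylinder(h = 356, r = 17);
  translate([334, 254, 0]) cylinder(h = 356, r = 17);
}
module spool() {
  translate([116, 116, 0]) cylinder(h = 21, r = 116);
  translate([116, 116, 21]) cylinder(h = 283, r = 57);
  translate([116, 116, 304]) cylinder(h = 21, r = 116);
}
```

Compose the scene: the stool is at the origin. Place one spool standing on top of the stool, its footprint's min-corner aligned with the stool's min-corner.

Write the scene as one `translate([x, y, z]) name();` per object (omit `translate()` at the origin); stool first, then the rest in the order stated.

stool();
translate([0, 0, 395]) spool();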